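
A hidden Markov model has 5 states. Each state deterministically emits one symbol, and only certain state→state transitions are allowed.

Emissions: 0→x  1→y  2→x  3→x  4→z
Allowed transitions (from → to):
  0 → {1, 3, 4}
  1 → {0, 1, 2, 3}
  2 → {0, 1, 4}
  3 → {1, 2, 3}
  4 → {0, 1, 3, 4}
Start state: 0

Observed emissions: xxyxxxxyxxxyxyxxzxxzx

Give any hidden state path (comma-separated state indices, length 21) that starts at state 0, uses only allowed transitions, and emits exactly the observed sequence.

0,3,1,3,3,3,3,1,2,0,3,1,3,1,2,0,4,3,2,4,3

  [0] x  {0,2,3}  => 0  start
  [1] x  {0,2,3}  => 3  0->3 ok
  [2] y  {1}  => 1  3->1 ok
  [3] x  {0,2,3}  => 3  1->3 ok
  [4] x  {0,2,3}  => 3  3->3 ok
  [5] x  {0,2,3}  => 3  3->3 ok
  [6] x  {0,2,3}  => 3  3->3 ok
  [7] y  {1}  => 1  3->1 ok
  [8] x  {0,2,3}  => 2  1->2 ok
  [9] x  {0,2,3}  => 0  2->0 ok
  [10] x  {0,2,3}  => 3  0->3 ok
  [11] y  {1}  => 1  3->1 ok
  [12] x  {0,2,3}  => 3  1->3 ok
  [13] y  {1}  => 1  3->1 ok
  [14] x  {0,2,3}  => 2  1->2 ok
  [15] x  {0,2,3}  => 0  2->0 ok
  [16] z  {4}  => 4  0->4 ok
  [17] x  {0,2,3}  => 3  4->3 ok
  [18] x  {0,2,3}  => 2  3->2 ok
  [19] z  {4}  => 4  2->4 ok
  [20] x  {0,2,3}  => 3  4->3 ok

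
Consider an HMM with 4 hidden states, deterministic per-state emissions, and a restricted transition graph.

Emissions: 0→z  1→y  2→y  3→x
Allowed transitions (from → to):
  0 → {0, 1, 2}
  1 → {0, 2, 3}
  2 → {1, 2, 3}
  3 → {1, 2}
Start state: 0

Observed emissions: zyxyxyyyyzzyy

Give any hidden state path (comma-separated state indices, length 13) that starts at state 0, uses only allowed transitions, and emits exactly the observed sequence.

0,2,3,2,3,2,1,2,1,0,0,2,1

  [0] z  {0}  => 0  start
  [1] y  {1,2}  => 2  0->2 ok
  [2] x  {3}  => 3  2->3 ok
  [3] y  {1,2}  => 2  3->2 ok
  [4] x  {3}  => 3  2->3 ok
  [5] y  {1,2}  => 2  3->2 ok
  [6] y  {1,2}  => 1  2->1 ok
  [7] y  {1,2}  => 2  1->2 ok
  [8] y  {1,2}  => 1  2->1 ok
  [9] z  {0}  => 0  1->0 ok
  [10] z  {0}  => 0  0->0 ok
  [11] y  {1,2}  => 2  0->2 ok
  [12] y  {1,2}  => 1  2->1 ok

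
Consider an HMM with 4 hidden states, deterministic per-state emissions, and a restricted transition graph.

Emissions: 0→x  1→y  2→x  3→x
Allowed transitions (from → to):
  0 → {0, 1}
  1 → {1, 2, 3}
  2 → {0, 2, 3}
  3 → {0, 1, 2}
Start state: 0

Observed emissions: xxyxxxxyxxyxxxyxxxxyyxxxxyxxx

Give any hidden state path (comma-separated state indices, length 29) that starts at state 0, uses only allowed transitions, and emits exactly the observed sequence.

  pos 0: x in {0,2,3}, choose 0; start
  pos 1: x in {0,2,3}, choose 0; 0->0 ok
  pos 2: y in {1}, choose 1; 0->1 ok
  pos 3: x in {0,2,3}, choose 2; 1->2 ok
  pos 4: x in {0,2,3}, choose 2; 2->2 ok
  pos 5: x in {0,2,3}, choose 2; 2->2 ok
  pos 6: x in {0,2,3}, choose 0; 2->0 ok
  pos 7: y in {1}, choose 1; 0->1 ok
  pos 8: x in {0,2,3}, choose 2; 1->2 ok
  pos 9: x in {0,2,3}, choose 3; 2->3 ok
  pos 10: y in {1}, choose 1; 3->1 ok
  pos 11: x in {0,2,3}, choose 2; 1->2 ok
  pos 12: x in {0,2,3}, choose 2; 2->2 ok
  pos 13: x in {0,2,3}, choose 3; 2->3 ok
  pos 14: y in {1}, choose 1; 3->1 ok
  pos 15: x in {0,2,3}, choose 3; 1->3 ok
  pos 16: x in {0,2,3}, choose 2; 3->2 ok
  pos 17: x in {0,2,3}, choose 3; 2->3 ok
  pos 18: x in {0,2,3}, choose 0; 3->0 ok
  pos 19: y in {1}, choose 1; 0->1 ok
  pos 20: y in {1}, choose 1; 1->1 ok
  pos 21: x in {0,2,3}, choose 2; 1->2 ok
  pos 22: x in {0,2,3}, choose 3; 2->3 ok
  pos 23: x in {0,2,3}, choose 2; 3->2 ok
  pos 24: x in {0,2,3}, choose 0; 2->0 ok
  pos 25: y in {1}, choose 1; 0->1 ok
  pos 26: x in {0,2,3}, choose 2; 1->2 ok
  pos 27: x in {0,2,3}, choose 2; 2->2 ok
  pos 28: x in {0,2,3}, choose 2; 2->2 ok

0,0,1,2,2,2,0,1,2,3,1,2,2,3,1,3,2,3,0,1,1,2,3,2,0,1,2,2,2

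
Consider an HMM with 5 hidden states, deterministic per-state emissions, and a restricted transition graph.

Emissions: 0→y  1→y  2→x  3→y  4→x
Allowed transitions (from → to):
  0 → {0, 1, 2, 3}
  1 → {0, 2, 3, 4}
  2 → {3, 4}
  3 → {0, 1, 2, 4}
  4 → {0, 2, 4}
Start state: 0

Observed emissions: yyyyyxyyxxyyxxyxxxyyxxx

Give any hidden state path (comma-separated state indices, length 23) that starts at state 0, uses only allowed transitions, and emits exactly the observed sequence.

0,1,3,0,1,2,3,1,4,2,3,1,2,4,0,2,4,2,3,1,2,4,2

  0: obs=y cand={0,1,3} pick 0 [start]
  1: obs=y cand={0,1,3} pick 1 [0->1 ok]
  2: obs=y cand={0,1,3} pick 3 [1->3 ok]
  3: obs=y cand={0,1,3} pick 0 [3->0 ok]
  4: obs=y cand={0,1,3} pick 1 [0->1 ok]
  5: obs=x cand={2,4} pick 2 [1->2 ok]
  6: obs=y cand={0,1,3} pick 3 [2->3 ok]
  7: obs=y cand={0,1,3} pick 1 [3->1 ok]
  8: obs=x cand={2,4} pick 4 [1->4 ok]
  9: obs=x cand={2,4} pick 2 [4->2 ok]
  10: obs=y cand={0,1,3} pick 3 [2->3 ok]
  11: obs=y cand={0,1,3} pick 1 [3->1 ok]
  12: obs=x cand={2,4} pick 2 [1->2 ok]
  13: obs=x cand={2,4} pick 4 [2->4 ok]
  14: obs=y cand={0,1,3} pick 0 [4->0 ok]
  15: obs=x cand={2,4} pick 2 [0->2 ok]
  16: obs=x cand={2,4} pick 4 [2->4 ok]
  17: obs=x cand={2,4} pick 2 [4->2 ok]
  18: obs=y cand={0,1,3} pick 3 [2->3 ok]
  19: obs=y cand={0,1,3} pick 1 [3->1 ok]
  20: obs=x cand={2,4} pick 2 [1->2 ok]
  21: obs=x cand={2,4} pick 4 [2->4 ok]
  22: obs=x cand={2,4} pick 2 [4->2 ok]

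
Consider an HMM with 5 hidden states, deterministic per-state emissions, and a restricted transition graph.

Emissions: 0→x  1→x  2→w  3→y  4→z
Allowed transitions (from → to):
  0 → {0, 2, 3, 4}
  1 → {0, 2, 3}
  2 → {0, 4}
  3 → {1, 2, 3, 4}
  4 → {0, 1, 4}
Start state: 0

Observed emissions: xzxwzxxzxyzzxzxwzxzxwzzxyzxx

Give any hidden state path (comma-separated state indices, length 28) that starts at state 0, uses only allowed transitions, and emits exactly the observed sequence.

0,4,0,2,4,0,0,4,0,3,4,4,0,4,1,2,4,0,4,0,2,4,4,0,3,4,0,0

  0: obs=x cand={0,1} pick 0 [start]
  1: obs=z cand={4} pick 4 [0->4 ok]
  2: obs=x cand={0,1} pick 0 [4->0 ok]
  3: obs=w cand={2} pick 2 [0->2 ok]
  4: obs=z cand={4} pick 4 [2->4 ok]
  5: obs=x cand={0,1} pick 0 [4->0 ok]
  6: obs=x cand={0,1} pick 0 [0->0 ok]
  7: obs=z cand={4} pick 4 [0->4 ok]
  8: obs=x cand={0,1} pick 0 [4->0 ok]
  9: obs=y cand={3} pick 3 [0->3 ok]
  10: obs=z cand={4} pick 4 [3->4 ok]
  11: obs=z cand={4} pick 4 [4->4 ok]
  12: obs=x cand={0,1} pick 0 [4->0 ok]
  13: obs=z cand={4} pick 4 [0->4 ok]
  14: obs=x cand={0,1} pick 1 [4->1 ok]
  15: obs=w cand={2} pick 2 [1->2 ok]
  16: obs=z cand={4} pick 4 [2->4 ok]
  17: obs=x cand={0,1} pick 0 [4->0 ok]
  18: obs=z cand={4} pick 4 [0->4 ok]
  19: obs=x cand={0,1} pick 0 [4->0 ok]
  20: obs=w cand={2} pick 2 [0->2 ok]
  21: obs=z cand={4} pick 4 [2->4 ok]
  22: obs=z cand={4} pick 4 [4->4 ok]
  23: obs=x cand={0,1} pick 0 [4->0 ok]
  24: obs=y cand={3} pick 3 [0->3 ok]
  25: obs=z cand={4} pick 4 [3->4 ok]
  26: obs=x cand={0,1} pick 0 [4->0 ok]
  27: obs=x cand={0,1} pick 0 [0->0 ok]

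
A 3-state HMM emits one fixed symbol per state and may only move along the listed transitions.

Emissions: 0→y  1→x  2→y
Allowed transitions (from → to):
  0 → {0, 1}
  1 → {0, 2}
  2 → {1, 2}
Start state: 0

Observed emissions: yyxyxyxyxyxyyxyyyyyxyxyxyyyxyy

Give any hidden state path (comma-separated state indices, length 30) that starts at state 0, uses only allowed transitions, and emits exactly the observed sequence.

  [0] y  {0,2}  => 0  start
  [1] y  {0,2}  => 0  0->0 ok
  [2] x  {1}  => 1  0->1 ok
  [3] y  {0,2}  => 0  1->0 ok
  [4] x  {1}  => 1  0->1 ok
  [5] y  {0,2}  => 2  1->2 ok
  [6] x  {1}  => 1  2->1 ok
  [7] y  {0,2}  => 0  1->0 ok
  [8] x  {1}  => 1  0->1 ok
  [9] y  {0,2}  => 0  1->0 ok
  [10] x  {1}  => 1  0->1 ok
  [11] y  {0,2}  => 2  1->2 ok
  [12] y  {0,2}  => 2  2->2 ok
  [13] x  {1}  => 1  2->1 ok
  [14] y  {0,2}  => 2  1->2 ok
  [15] y  {0,2}  => 2  2->2 ok
  [16] y  {0,2}  => 2  2->2 ok
  [17] y  {0,2}  => 2  2->2 ok
  [18] y  {0,2}  => 2  2->2 ok
  [19] x  {1}  => 1  2->1 ok
  [20] y  {0,2}  => 2  1->2 ok
  [21] x  {1}  => 1  2->1 ok
  [22] y  {0,2}  => 2  1->2 ok
  [23] x  {1}  => 1  2->1 ok
  [24] y  {0,2}  => 0  1->0 ok
  [25] y  {0,2}  => 0  0->0 ok
  [26] y  {0,2}  => 0  0->0 ok
  [27] x  {1}  => 1  0->1 ok
  [28] y  {0,2}  => 0  1->0 ok
  [29] y  {0,2}  => 0  0->0 ok

0,0,1,0,1,2,1,0,1,0,1,2,2,1,2,2,2,2,2,1,2,1,2,1,0,0,0,1,0,0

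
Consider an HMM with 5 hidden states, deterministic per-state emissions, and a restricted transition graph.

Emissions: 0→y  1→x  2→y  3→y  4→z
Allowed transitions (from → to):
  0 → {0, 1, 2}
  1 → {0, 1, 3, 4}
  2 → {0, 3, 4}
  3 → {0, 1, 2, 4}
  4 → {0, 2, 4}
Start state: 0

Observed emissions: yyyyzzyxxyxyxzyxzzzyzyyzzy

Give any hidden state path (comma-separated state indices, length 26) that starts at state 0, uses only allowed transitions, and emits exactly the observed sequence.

0,0,2,3,4,4,0,1,1,3,1,3,1,4,0,1,4,4,4,2,4,0,2,4,4,2

  0: obs=y cand={0,2,3} pick 0 [start]
  1: obs=y cand={0,2,3} pick 0 [0->0 ok]
  2: obs=y cand={0,2,3} pick 2 [0->2 ok]
  3: obs=y cand={0,2,3} pick 3 [2->3 ok]
  4: obs=z cand={4} pick 4 [3->4 ok]
  5: obs=z cand={4} pick 4 [4->4 ok]
  6: obs=y cand={0,2,3} pick 0 [4->0 ok]
  7: obs=x cand={1} pick 1 [0->1 ok]
  8: obs=x cand={1} pick 1 [1->1 ok]
  9: obs=y cand={0,2,3} pick 3 [1->3 ok]
  10: obs=x cand={1} pick 1 [3->1 ok]
  11: obs=y cand={0,2,3} pick 3 [1->3 ok]
  12: obs=x cand={1} pick 1 [3->1 ok]
  13: obs=z cand={4} pick 4 [1->4 ok]
  14: obs=y cand={0,2,3} pick 0 [4->0 ok]
  15: obs=x cand={1} pick 1 [0->1 ok]
  16: obs=z cand={4} pick 4 [1->4 ok]
  17: obs=z cand={4} pick 4 [4->4 ok]
  18: obs=z cand={4} pick 4 [4->4 ok]
  19: obs=y cand={0,2,3} pick 2 [4->2 ok]
  20: obs=z cand={4} pick 4 [2->4 ok]
  21: obs=y cand={0,2,3} pick 0 [4->0 ok]
  22: obs=y cand={0,2,3} pick 2 [0->2 ok]
  23: obs=z cand={4} pick 4 [2->4 ok]
  24: obs=z cand={4} pick 4 [4->4 ok]
  25: obs=y cand={0,2,3} pick 2 [4->2 ok]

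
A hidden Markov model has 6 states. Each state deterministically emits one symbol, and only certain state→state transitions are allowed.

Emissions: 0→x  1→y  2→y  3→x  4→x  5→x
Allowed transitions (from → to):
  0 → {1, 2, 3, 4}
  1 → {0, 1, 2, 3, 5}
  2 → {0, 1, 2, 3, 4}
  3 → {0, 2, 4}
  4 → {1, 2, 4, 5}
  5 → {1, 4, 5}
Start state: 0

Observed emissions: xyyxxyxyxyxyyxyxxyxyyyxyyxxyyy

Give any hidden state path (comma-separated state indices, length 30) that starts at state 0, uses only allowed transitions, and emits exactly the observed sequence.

  0: obs=x cand={0,3,4,5} pick 0 [start]
  1: obs=y cand={1,2} pick 1 [0->1 ok]
  2: obs=y cand={1,2} pick 1 [1->1 ok]
  3: obs=x cand={0,3,4,5} pick 3 [1->3 ok]
  4: obs=x cand={0,3,4,5} pick 4 [3->4 ok]
  5: obs=y cand={1,2} pick 2 [4->2 ok]
  6: obs=x cand={0,3,4,5} pick 4 [2->4 ok]
  7: obs=y cand={1,2} pick 1 [4->1 ok]
  8: obs=x cand={0,3,4,5} pick 3 [1->3 ok]
  9: obs=y cand={1,2} pick 2 [3->2 ok]
  10: obs=x cand={0,3,4,5} pick 4 [2->4 ok]
  11: obs=y cand={1,2} pick 2 [4->2 ok]
  12: obs=y cand={1,2} pick 1 [2->1 ok]
  13: obs=x cand={0,3,4,5} pick 0 [1->0 ok]
  14: obs=y cand={1,2} pick 2 [0->2 ok]
  15: obs=x cand={0,3,4,5} pick 3 [2->3 ok]
  16: obs=x cand={0,3,4,5} pick 4 [3->4 ok]
  17: obs=y cand={1,2} pick 1 [4->1 ok]
  18: obs=x cand={0,3,4,5} pick 3 [1->3 ok]
  19: obs=y cand={1,2} pick 2 [3->2 ok]
  20: obs=y cand={1,2} pick 1 [2->1 ok]
  21: obs=y cand={1,2} pick 2 [1->2 ok]
  22: obs=x cand={0,3,4,5} pick 3 [2->3 ok]
  23: obs=y cand={1,2} pick 2 [3->2 ok]
  24: obs=y cand={1,2} pick 1 [2->1 ok]
  25: obs=x cand={0,3,4,5} pick 0 [1->0 ok]
  26: obs=x cand={0,3,4,5} pick 4 [0->4 ok]
  27: obs=y cand={1,2} pick 2 [4->2 ok]
  28: obs=y cand={1,2} pick 2 [2->2 ok]
  29: obs=y cand={1,2} pick 2 [2->2 ok]

0,1,1,3,4,2,4,1,3,2,4,2,1,0,2,3,4,1,3,2,1,2,3,2,1,0,4,2,2,2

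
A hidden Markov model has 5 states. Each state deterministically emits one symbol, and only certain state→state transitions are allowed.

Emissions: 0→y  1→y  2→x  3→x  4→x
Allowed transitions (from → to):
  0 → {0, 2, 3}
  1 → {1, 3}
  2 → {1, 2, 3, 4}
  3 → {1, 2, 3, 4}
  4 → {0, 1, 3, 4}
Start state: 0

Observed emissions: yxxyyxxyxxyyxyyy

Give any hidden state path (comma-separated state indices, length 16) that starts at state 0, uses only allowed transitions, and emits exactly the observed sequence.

0,2,4,1,1,3,4,0,3,3,1,1,3,1,1,1

  0: obs=y cand={0,1} pick 0 [start]
  1: obs=x cand={2,3,4} pick 2 [0->2 ok]
  2: obs=x cand={2,3,4} pick 4 [2->4 ok]
  3: obs=y cand={0,1} pick 1 [4->1 ok]
  4: obs=y cand={0,1} pick 1 [1->1 ok]
  5: obs=x cand={2,3,4} pick 3 [1->3 ok]
  6: obs=x cand={2,3,4} pick 4 [3->4 ok]
  7: obs=y cand={0,1} pick 0 [4->0 ok]
  8: obs=x cand={2,3,4} pick 3 [0->3 ok]
  9: obs=x cand={2,3,4} pick 3 [3->3 ok]
  10: obs=y cand={0,1} pick 1 [3->1 ok]
  11: obs=y cand={0,1} pick 1 [1->1 ok]
  12: obs=x cand={2,3,4} pick 3 [1->3 ok]
  13: obs=y cand={0,1} pick 1 [3->1 ok]
  14: obs=y cand={0,1} pick 1 [1->1 ok]
  15: obs=y cand={0,1} pick 1 [1->1 ok]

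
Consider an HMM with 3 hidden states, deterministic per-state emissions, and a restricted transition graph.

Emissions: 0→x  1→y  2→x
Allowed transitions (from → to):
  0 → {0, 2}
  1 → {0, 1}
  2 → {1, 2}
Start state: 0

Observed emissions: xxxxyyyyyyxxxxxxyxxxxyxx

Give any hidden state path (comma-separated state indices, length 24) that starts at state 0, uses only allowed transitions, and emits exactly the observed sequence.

0,0,0,2,1,1,1,1,1,1,0,0,0,0,2,2,1,0,2,2,2,1,0,0

  t0 'x' -> {0,2}, take 0 (start)
  t1 'x' -> {0,2}, take 0 (0->0 ok)
  t2 'x' -> {0,2}, take 0 (0->0 ok)
  t3 'x' -> {0,2}, take 2 (0->2 ok)
  t4 'y' -> {1}, take 1 (2->1 ok)
  t5 'y' -> {1}, take 1 (1->1 ok)
  t6 'y' -> {1}, take 1 (1->1 ok)
  t7 'y' -> {1}, take 1 (1->1 ok)
  t8 'y' -> {1}, take 1 (1->1 ok)
  t9 'y' -> {1}, take 1 (1->1 ok)
  t10 'x' -> {0,2}, take 0 (1->0 ok)
  t11 'x' -> {0,2}, take 0 (0->0 ok)
  t12 'x' -> {0,2}, take 0 (0->0 ok)
  t13 'x' -> {0,2}, take 0 (0->0 ok)
  t14 'x' -> {0,2}, take 2 (0->2 ok)
  t15 'x' -> {0,2}, take 2 (2->2 ok)
  t16 'y' -> {1}, take 1 (2->1 ok)
  t17 'x' -> {0,2}, take 0 (1->0 ok)
  t18 'x' -> {0,2}, take 2 (0->2 ok)
  t19 'x' -> {0,2}, take 2 (2->2 ok)
  t20 'x' -> {0,2}, take 2 (2->2 ok)
  t21 'y' -> {1}, take 1 (2->1 ok)
  t22 'x' -> {0,2}, take 0 (1->0 ok)
  t23 'x' -> {0,2}, take 0 (0->0 ok)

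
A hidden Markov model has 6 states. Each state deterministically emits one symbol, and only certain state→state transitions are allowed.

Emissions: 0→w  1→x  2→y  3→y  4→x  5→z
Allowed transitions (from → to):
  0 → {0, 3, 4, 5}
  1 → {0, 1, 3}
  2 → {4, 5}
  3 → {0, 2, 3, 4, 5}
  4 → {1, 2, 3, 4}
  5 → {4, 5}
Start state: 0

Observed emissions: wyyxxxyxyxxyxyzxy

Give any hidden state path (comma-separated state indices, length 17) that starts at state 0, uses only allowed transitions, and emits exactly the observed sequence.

  0: obs=w cand={0} pick 0 [start]
  1: obs=y cand={2,3} pick 3 [0->3 ok]
  2: obs=y cand={2,3} pick 2 [3->2 ok]
  3: obs=x cand={1,4} pick 4 [2->4 ok]
  4: obs=x cand={1,4} pick 1 [4->1 ok]
  5: obs=x cand={1,4} pick 1 [1->1 ok]
  6: obs=y cand={2,3} pick 3 [1->3 ok]
  7: obs=x cand={1,4} pick 4 [3->4 ok]
  8: obs=y cand={2,3} pick 2 [4->2 ok]
  9: obs=x cand={1,4} pick 4 [2->4 ok]
  10: obs=x cand={1,4} pick 4 [4->4 ok]
  11: obs=y cand={2,3} pick 3 [4->3 ok]
  12: obs=x cand={1,4} pick 4 [3->4 ok]
  13: obs=y cand={2,3} pick 2 [4->2 ok]
  14: obs=z cand={5} pick 5 [2->5 ok]
  15: obs=x cand={1,4} pick 4 [5->4 ok]
  16: obs=y cand={2,3} pick 3 [4->3 ok]

0,3,2,4,1,1,3,4,2,4,4,3,4,2,5,4,3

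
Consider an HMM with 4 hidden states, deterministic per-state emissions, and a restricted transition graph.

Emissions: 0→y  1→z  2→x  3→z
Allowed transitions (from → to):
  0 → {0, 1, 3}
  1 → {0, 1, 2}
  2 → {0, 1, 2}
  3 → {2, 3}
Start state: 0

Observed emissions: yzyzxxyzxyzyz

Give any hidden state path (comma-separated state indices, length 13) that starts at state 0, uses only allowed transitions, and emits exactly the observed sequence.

  0: obs=y cand={0} pick 0 [start]
  1: obs=z cand={1,3} pick 1 [0->1 ok]
  2: obs=y cand={0} pick 0 [1->0 ok]
  3: obs=z cand={1,3} pick 1 [0->1 ok]
  4: obs=x cand={2} pick 2 [1->2 ok]
  5: obs=x cand={2} pick 2 [2->2 ok]
  6: obs=y cand={0} pick 0 [2->0 ok]
  7: obs=z cand={1,3} pick 3 [0->3 ok]
  8: obs=x cand={2} pick 2 [3->2 ok]
  9: obs=y cand={0} pick 0 [2->0 ok]
  10: obs=z cand={1,3} pick 1 [0->1 ok]
  11: obs=y cand={0} pick 0 [1->0 ok]
  12: obs=z cand={1,3} pick 3 [0->3 ok]

0,1,0,1,2,2,0,3,2,0,1,0,3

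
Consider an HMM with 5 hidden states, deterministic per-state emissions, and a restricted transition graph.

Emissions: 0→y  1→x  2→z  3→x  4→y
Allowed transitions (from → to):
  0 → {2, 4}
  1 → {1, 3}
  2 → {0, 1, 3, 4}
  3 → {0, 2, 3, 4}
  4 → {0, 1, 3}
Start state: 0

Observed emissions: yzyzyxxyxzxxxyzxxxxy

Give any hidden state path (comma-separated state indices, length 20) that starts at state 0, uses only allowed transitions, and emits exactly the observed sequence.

0,2,0,2,4,1,3,4,3,2,1,1,3,0,2,1,1,3,3,4

  t0 'y' -> {0,4}, take 0 (start)
  t1 'z' -> {2}, take 2 (0->2 ok)
  t2 'y' -> {0,4}, take 0 (2->0 ok)
  t3 'z' -> {2}, take 2 (0->2 ok)
  t4 'y' -> {0,4}, take 4 (2->4 ok)
  t5 'x' -> {1,3}, take 1 (4->1 ok)
  t6 'x' -> {1,3}, take 3 (1->3 ok)
  t7 'y' -> {0,4}, take 4 (3->4 ok)
  t8 'x' -> {1,3}, take 3 (4->3 ok)
  t9 'z' -> {2}, take 2 (3->2 ok)
  t10 'x' -> {1,3}, take 1 (2->1 ok)
  t11 'x' -> {1,3}, take 1 (1->1 ok)
  t12 'x' -> {1,3}, take 3 (1->3 ok)
  t13 'y' -> {0,4}, take 0 (3->0 ok)
  t14 'z' -> {2}, take 2 (0->2 ok)
  t15 'x' -> {1,3}, take 1 (2->1 ok)
  t16 'x' -> {1,3}, take 1 (1->1 ok)
  t17 'x' -> {1,3}, take 3 (1->3 ok)
  t18 'x' -> {1,3}, take 3 (3->3 ok)
  t19 'y' -> {0,4}, take 4 (3->4 ok)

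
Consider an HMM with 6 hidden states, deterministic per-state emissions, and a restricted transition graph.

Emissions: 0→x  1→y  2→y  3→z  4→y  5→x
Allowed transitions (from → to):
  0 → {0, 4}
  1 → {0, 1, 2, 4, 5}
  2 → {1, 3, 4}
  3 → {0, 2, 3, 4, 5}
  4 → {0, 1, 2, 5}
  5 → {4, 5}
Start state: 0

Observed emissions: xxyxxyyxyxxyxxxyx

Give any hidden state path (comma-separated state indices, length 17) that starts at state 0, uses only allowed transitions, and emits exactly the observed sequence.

  t0 'x' -> {0,5}, take 0 (start)
  t1 'x' -> {0,5}, take 0 (0->0 ok)
  t2 'y' -> {1,2,4}, take 4 (0->4 ok)
  t3 'x' -> {0,5}, take 0 (4->0 ok)
  t4 'x' -> {0,5}, take 0 (0->0 ok)
  t5 'y' -> {1,2,4}, take 4 (0->4 ok)
  t6 'y' -> {1,2,4}, take 1 (4->1 ok)
  t7 'x' -> {0,5}, take 0 (1->0 ok)
  t8 'y' -> {1,2,4}, take 4 (0->4 ok)
  t9 'x' -> {0,5}, take 0 (4->0 ok)
  t10 'x' -> {0,5}, take 0 (0->0 ok)
  t11 'y' -> {1,2,4}, take 4 (0->4 ok)
  t12 'x' -> {0,5}, take 5 (4->5 ok)
  t13 'x' -> {0,5}, take 5 (5->5 ok)
  t14 'x' -> {0,5}, take 5 (5->5 ok)
  t15 'y' -> {1,2,4}, take 4 (5->4 ok)
  t16 'x' -> {0,5}, take 5 (4->5 ok)

0,0,4,0,0,4,1,0,4,0,0,4,5,5,5,4,5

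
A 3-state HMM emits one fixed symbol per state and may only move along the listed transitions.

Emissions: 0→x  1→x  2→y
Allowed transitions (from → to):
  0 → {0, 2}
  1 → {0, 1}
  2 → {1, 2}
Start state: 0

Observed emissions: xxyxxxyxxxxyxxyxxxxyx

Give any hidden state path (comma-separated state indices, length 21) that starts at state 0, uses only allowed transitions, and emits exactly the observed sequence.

  0: obs=x cand={0,1} pick 0 [start]
  1: obs=x cand={0,1} pick 0 [0->0 ok]
  2: obs=y cand={2} pick 2 [0->2 ok]
  3: obs=x cand={0,1} pick 1 [2->1 ok]
  4: obs=x cand={0,1} pick 1 [1->1 ok]
  5: obs=x cand={0,1} pick 0 [1->0 ok]
  6: obs=y cand={2} pick 2 [0->2 ok]
  7: obs=x cand={0,1} pick 1 [2->1 ok]
  8: obs=x cand={0,1} pick 1 [1->1 ok]
  9: obs=x cand={0,1} pick 1 [1->1 ok]
  10: obs=x cand={0,1} pick 0 [1->0 ok]
  11: obs=y cand={2} pick 2 [0->2 ok]
  12: obs=x cand={0,1} pick 1 [2->1 ok]
  13: obs=x cand={0,1} pick 0 [1->0 ok]
  14: obs=y cand={2} pick 2 [0->2 ok]
  15: obs=x cand={0,1} pick 1 [2->1 ok]
  16: obs=x cand={0,1} pick 0 [1->0 ok]
  17: obs=x cand={0,1} pick 0 [0->0 ok]
  18: obs=x cand={0,1} pick 0 [0->0 ok]
  19: obs=y cand={2} pick 2 [0->2 ok]
  20: obs=x cand={0,1} pick 1 [2->1 ok]

0,0,2,1,1,0,2,1,1,1,0,2,1,0,2,1,0,0,0,2,1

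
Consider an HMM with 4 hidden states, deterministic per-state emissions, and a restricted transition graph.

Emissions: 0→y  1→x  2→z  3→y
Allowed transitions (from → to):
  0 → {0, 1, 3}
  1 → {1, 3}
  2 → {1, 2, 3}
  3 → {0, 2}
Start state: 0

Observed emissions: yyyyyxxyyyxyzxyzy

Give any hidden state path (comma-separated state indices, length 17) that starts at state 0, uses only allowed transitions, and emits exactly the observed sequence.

0,0,0,0,0,1,1,3,0,0,1,3,2,1,3,2,3

  t0 'y' -> {0,3}, take 0 (start)
  t1 'y' -> {0,3}, take 0 (0->0 ok)
  t2 'y' -> {0,3}, take 0 (0->0 ok)
  t3 'y' -> {0,3}, take 0 (0->0 ok)
  t4 'y' -> {0,3}, take 0 (0->0 ok)
  t5 'x' -> {1}, take 1 (0->1 ok)
  t6 'x' -> {1}, take 1 (1->1 ok)
  t7 'y' -> {0,3}, take 3 (1->3 ok)
  t8 'y' -> {0,3}, take 0 (3->0 ok)
  t9 'y' -> {0,3}, take 0 (0->0 ok)
  t10 'x' -> {1}, take 1 (0->1 ok)
  t11 'y' -> {0,3}, take 3 (1->3 ok)
  t12 'z' -> {2}, take 2 (3->2 ok)
  t13 'x' -> {1}, take 1 (2->1 ok)
  t14 'y' -> {0,3}, take 3 (1->3 ok)
  t15 'z' -> {2}, take 2 (3->2 ok)
  t16 'y' -> {0,3}, take 3 (2->3 ok)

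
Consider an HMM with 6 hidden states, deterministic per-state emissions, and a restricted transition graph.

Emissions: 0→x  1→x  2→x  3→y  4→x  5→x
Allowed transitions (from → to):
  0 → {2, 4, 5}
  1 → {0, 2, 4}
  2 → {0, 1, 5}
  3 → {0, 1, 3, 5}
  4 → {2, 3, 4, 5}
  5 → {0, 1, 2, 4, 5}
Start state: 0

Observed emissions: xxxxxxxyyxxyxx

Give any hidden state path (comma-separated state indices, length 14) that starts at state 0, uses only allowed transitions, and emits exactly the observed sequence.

0,2,5,2,1,0,4,3,3,0,4,3,1,0

  0: obs=x cand={0,1,2,4,5} pick 0 [start]
  1: obs=x cand={0,1,2,4,5} pick 2 [0->2 ok]
  2: obs=x cand={0,1,2,4,5} pick 5 [2->5 ok]
  3: obs=x cand={0,1,2,4,5} pick 2 [5->2 ok]
  4: obs=x cand={0,1,2,4,5} pick 1 [2->1 ok]
  5: obs=x cand={0,1,2,4,5} pick 0 [1->0 ok]
  6: obs=x cand={0,1,2,4,5} pick 4 [0->4 ok]
  7: obs=y cand={3} pick 3 [4->3 ok]
  8: obs=y cand={3} pick 3 [3->3 ok]
  9: obs=x cand={0,1,2,4,5} pick 0 [3->0 ok]
  10: obs=x cand={0,1,2,4,5} pick 4 [0->4 ok]
  11: obs=y cand={3} pick 3 [4->3 ok]
  12: obs=x cand={0,1,2,4,5} pick 1 [3->1 ok]
  13: obs=x cand={0,1,2,4,5} pick 0 [1->0 ok]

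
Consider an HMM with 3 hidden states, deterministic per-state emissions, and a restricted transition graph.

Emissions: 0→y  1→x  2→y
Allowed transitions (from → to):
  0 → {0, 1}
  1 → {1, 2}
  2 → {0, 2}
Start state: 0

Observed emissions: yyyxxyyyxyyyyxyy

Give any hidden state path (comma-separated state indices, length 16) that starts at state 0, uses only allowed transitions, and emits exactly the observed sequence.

0,0,0,1,1,2,0,0,1,2,2,2,0,1,2,2

  t0 'y' -> {0,2}, take 0 (start)
  t1 'y' -> {0,2}, take 0 (0->0 ok)
  t2 'y' -> {0,2}, take 0 (0->0 ok)
  t3 'x' -> {1}, take 1 (0->1 ok)
  t4 'x' -> {1}, take 1 (1->1 ok)
  t5 'y' -> {0,2}, take 2 (1->2 ok)
  t6 'y' -> {0,2}, take 0 (2->0 ok)
  t7 'y' -> {0,2}, take 0 (0->0 ok)
  t8 'x' -> {1}, take 1 (0->1 ok)
  t9 'y' -> {0,2}, take 2 (1->2 ok)
  t10 'y' -> {0,2}, take 2 (2->2 ok)
  t11 'y' -> {0,2}, take 2 (2->2 ok)
  t12 'y' -> {0,2}, take 0 (2->0 ok)
  t13 'x' -> {1}, take 1 (0->1 ok)
  t14 'y' -> {0,2}, take 2 (1->2 ok)
  t15 'y' -> {0,2}, take 2 (2->2 ok)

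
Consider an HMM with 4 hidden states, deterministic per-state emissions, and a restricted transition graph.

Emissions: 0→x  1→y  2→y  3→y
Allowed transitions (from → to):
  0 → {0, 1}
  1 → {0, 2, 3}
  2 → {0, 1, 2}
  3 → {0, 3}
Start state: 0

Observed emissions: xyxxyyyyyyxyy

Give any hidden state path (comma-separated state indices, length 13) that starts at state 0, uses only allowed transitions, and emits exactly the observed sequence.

  pos 0: x in {0}, choose 0; start
  pos 1: y in {1,2,3}, choose 1; 0->1 ok
  pos 2: x in {0}, choose 0; 1->0 ok
  pos 3: x in {0}, choose 0; 0->0 ok
  pos 4: y in {1,2,3}, choose 1; 0->1 ok
  pos 5: y in {1,2,3}, choose 2; 1->2 ok
  pos 6: y in {1,2,3}, choose 2; 2->2 ok
  pos 7: y in {1,2,3}, choose 1; 2->1 ok
  pos 8: y in {1,2,3}, choose 2; 1->2 ok
  pos 9: y in {1,2,3}, choose 2; 2->2 ok
  pos 10: x in {0}, choose 0; 2->0 ok
  pos 11: y in {1,2,3}, choose 1; 0->1 ok
  pos 12: y in {1,2,3}, choose 3; 1->3 ok

0,1,0,0,1,2,2,1,2,2,0,1,3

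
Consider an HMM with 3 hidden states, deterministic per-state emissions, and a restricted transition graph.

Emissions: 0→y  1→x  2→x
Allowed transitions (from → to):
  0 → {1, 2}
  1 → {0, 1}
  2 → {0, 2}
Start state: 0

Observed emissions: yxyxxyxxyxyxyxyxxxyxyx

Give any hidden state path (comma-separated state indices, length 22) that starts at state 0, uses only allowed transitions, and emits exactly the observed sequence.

  pos 0: y in {0}, choose 0; start
  pos 1: x in {1,2}, choose 2; 0->2 ok
  pos 2: y in {0}, choose 0; 2->0 ok
  pos 3: x in {1,2}, choose 2; 0->2 ok
  pos 4: x in {1,2}, choose 2; 2->2 ok
  pos 5: y in {0}, choose 0; 2->0 ok
  pos 6: x in {1,2}, choose 2; 0->2 ok
  pos 7: x in {1,2}, choose 2; 2->2 ok
  pos 8: y in {0}, choose 0; 2->0 ok
  pos 9: x in {1,2}, choose 1; 0->1 ok
  pos 10: y in {0}, choose 0; 1->0 ok
  pos 11: x in {1,2}, choose 1; 0->1 ok
  pos 12: y in {0}, choose 0; 1->0 ok
  pos 13: x in {1,2}, choose 1; 0->1 ok
  pos 14: y in {0}, choose 0; 1->0 ok
  pos 15: x in {1,2}, choose 2; 0->2 ok
  pos 16: x in {1,2}, choose 2; 2->2 ok
  pos 17: x in {1,2}, choose 2; 2->2 ok
  pos 18: y in {0}, choose 0; 2->0 ok
  pos 19: x in {1,2}, choose 2; 0->2 ok
  pos 20: y in {0}, choose 0; 2->0 ok
  pos 21: x in {1,2}, choose 1; 0->1 ok

0,2,0,2,2,0,2,2,0,1,0,1,0,1,0,2,2,2,0,2,0,1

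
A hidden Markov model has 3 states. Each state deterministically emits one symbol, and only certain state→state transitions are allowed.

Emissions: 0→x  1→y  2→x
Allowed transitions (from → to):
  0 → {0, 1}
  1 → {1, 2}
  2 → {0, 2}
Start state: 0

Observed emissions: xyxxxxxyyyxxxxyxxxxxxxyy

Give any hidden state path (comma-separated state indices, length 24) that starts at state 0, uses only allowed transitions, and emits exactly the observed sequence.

0,1,2,2,2,2,0,1,1,1,2,0,0,0,1,2,2,2,2,0,0,0,1,1

  0: obs=x cand={0,2} pick 0 [start]
  1: obs=y cand={1} pick 1 [0->1 ok]
  2: obs=x cand={0,2} pick 2 [1->2 ok]
  3: obs=x cand={0,2} pick 2 [2->2 ok]
  4: obs=x cand={0,2} pick 2 [2->2 ok]
  5: obs=x cand={0,2} pick 2 [2->2 ok]
  6: obs=x cand={0,2} pick 0 [2->0 ok]
  7: obs=y cand={1} pick 1 [0->1 ok]
  8: obs=y cand={1} pick 1 [1->1 ok]
  9: obs=y cand={1} pick 1 [1->1 ok]
  10: obs=x cand={0,2} pick 2 [1->2 ok]
  11: obs=x cand={0,2} pick 0 [2->0 ok]
  12: obs=x cand={0,2} pick 0 [0->0 ok]
  13: obs=x cand={0,2} pick 0 [0->0 ok]
  14: obs=y cand={1} pick 1 [0->1 ok]
  15: obs=x cand={0,2} pick 2 [1->2 ok]
  16: obs=x cand={0,2} pick 2 [2->2 ok]
  17: obs=x cand={0,2} pick 2 [2->2 ok]
  18: obs=x cand={0,2} pick 2 [2->2 ok]
  19: obs=x cand={0,2} pick 0 [2->0 ok]
  20: obs=x cand={0,2} pick 0 [0->0 ok]
  21: obs=x cand={0,2} pick 0 [0->0 ok]
  22: obs=y cand={1} pick 1 [0->1 ok]
  23: obs=y cand={1} pick 1 [1->1 ok]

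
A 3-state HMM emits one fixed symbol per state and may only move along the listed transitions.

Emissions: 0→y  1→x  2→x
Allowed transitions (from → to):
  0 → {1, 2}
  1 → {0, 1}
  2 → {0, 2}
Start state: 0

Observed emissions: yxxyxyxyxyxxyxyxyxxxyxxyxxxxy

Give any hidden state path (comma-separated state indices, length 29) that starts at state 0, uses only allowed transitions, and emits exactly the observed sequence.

0,1,1,0,1,0,2,0,2,0,2,2,0,1,0,2,0,2,2,2,0,1,1,0,1,1,1,1,0

  0: obs=y cand={0} pick 0 [start]
  1: obs=x cand={1,2} pick 1 [0->1 ok]
  2: obs=x cand={1,2} pick 1 [1->1 ok]
  3: obs=y cand={0} pick 0 [1->0 ok]
  4: obs=x cand={1,2} pick 1 [0->1 ok]
  5: obs=y cand={0} pick 0 [1->0 ok]
  6: obs=x cand={1,2} pick 2 [0->2 ok]
  7: obs=y cand={0} pick 0 [2->0 ok]
  8: obs=x cand={1,2} pick 2 [0->2 ok]
  9: obs=y cand={0} pick 0 [2->0 ok]
  10: obs=x cand={1,2} pick 2 [0->2 ok]
  11: obs=x cand={1,2} pick 2 [2->2 ok]
  12: obs=y cand={0} pick 0 [2->0 ok]
  13: obs=x cand={1,2} pick 1 [0->1 ok]
  14: obs=y cand={0} pick 0 [1->0 ok]
  15: obs=x cand={1,2} pick 2 [0->2 ok]
  16: obs=y cand={0} pick 0 [2->0 ok]
  17: obs=x cand={1,2} pick 2 [0->2 ok]
  18: obs=x cand={1,2} pick 2 [2->2 ok]
  19: obs=x cand={1,2} pick 2 [2->2 ok]
  20: obs=y cand={0} pick 0 [2->0 ok]
  21: obs=x cand={1,2} pick 1 [0->1 ok]
  22: obs=x cand={1,2} pick 1 [1->1 ok]
  23: obs=y cand={0} pick 0 [1->0 ok]
  24: obs=x cand={1,2} pick 1 [0->1 ok]
  25: obs=x cand={1,2} pick 1 [1->1 ok]
  26: obs=x cand={1,2} pick 1 [1->1 ok]
  27: obs=x cand={1,2} pick 1 [1->1 ok]
  28: obs=y cand={0} pick 0 [1->0 ok]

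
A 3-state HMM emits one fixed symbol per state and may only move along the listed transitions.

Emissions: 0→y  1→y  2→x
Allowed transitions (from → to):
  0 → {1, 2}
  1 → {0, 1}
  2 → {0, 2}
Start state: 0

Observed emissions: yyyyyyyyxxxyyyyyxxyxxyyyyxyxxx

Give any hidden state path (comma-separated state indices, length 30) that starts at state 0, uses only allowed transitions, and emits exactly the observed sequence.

0,1,1,1,0,1,1,0,2,2,2,0,1,1,1,0,2,2,0,2,2,0,1,1,0,2,0,2,2,2

  pos 0: y in {0,1}, choose 0; start
  pos 1: y in {0,1}, choose 1; 0->1 ok
  pos 2: y in {0,1}, choose 1; 1->1 ok
  pos 3: y in {0,1}, choose 1; 1->1 ok
  pos 4: y in {0,1}, choose 0; 1->0 ok
  pos 5: y in {0,1}, choose 1; 0->1 ok
  pos 6: y in {0,1}, choose 1; 1->1 ok
  pos 7: y in {0,1}, choose 0; 1->0 ok
  pos 8: x in {2}, choose 2; 0->2 ok
  pos 9: x in {2}, choose 2; 2->2 ok
  pos 10: x in {2}, choose 2; 2->2 ok
  pos 11: y in {0,1}, choose 0; 2->0 ok
  pos 12: y in {0,1}, choose 1; 0->1 ok
  pos 13: y in {0,1}, choose 1; 1->1 ok
  pos 14: y in {0,1}, choose 1; 1->1 ok
  pos 15: y in {0,1}, choose 0; 1->0 ok
  pos 16: x in {2}, choose 2; 0->2 ok
  pos 17: x in {2}, choose 2; 2->2 ok
  pos 18: y in {0,1}, choose 0; 2->0 ok
  pos 19: x in {2}, choose 2; 0->2 ok
  pos 20: x in {2}, choose 2; 2->2 ok
  pos 21: y in {0,1}, choose 0; 2->0 ok
  pos 22: y in {0,1}, choose 1; 0->1 ok
  pos 23: y in {0,1}, choose 1; 1->1 ok
  pos 24: y in {0,1}, choose 0; 1->0 ok
  pos 25: x in {2}, choose 2; 0->2 ok
  pos 26: y in {0,1}, choose 0; 2->0 ok
  pos 27: x in {2}, choose 2; 0->2 ok
  pos 28: x in {2}, choose 2; 2->2 ok
  pos 29: x in {2}, choose 2; 2->2 ok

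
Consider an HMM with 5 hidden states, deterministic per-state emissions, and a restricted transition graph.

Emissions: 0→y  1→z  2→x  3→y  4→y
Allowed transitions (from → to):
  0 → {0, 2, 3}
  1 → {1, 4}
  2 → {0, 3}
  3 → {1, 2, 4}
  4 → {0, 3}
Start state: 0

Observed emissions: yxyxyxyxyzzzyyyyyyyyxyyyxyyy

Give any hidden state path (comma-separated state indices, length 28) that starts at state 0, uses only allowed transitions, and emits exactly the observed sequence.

  [0] y  {0,3,4}  => 0  start
  [1] x  {2}  => 2  0->2 ok
  [2] y  {0,3,4}  => 3  2->3 ok
  [3] x  {2}  => 2  3->2 ok
  [4] y  {0,3,4}  => 0  2->0 ok
  [5] x  {2}  => 2  0->2 ok
  [6] y  {0,3,4}  => 0  2->0 ok
  [7] x  {2}  => 2  0->2 ok
  [8] y  {0,3,4}  => 3  2->3 ok
  [9] z  {1}  => 1  3->1 ok
  [10] z  {1}  => 1  1->1 ok
  [11] z  {1}  => 1  1->1 ok
  [12] y  {0,3,4}  => 4  1->4 ok
  [13] y  {0,3,4}  => 3  4->3 ok
  [14] y  {0,3,4}  => 4  3->4 ok
  [15] y  {0,3,4}  => 3  4->3 ok
  [16] y  {0,3,4}  => 4  3->4 ok
  [17] y  {0,3,4}  => 0  4->0 ok
  [18] y  {0,3,4}  => 0  0->0 ok
  [19] y  {0,3,4}  => 0  0->0 ok
  [20] x  {2}  => 2  0->2 ok
  [21] y  {0,3,4}  => 0  2->0 ok
  [22] y  {0,3,4}  => 0  0->0 ok
  [23] y  {0,3,4}  => 3  0->3 ok
  [24] x  {2}  => 2  3->2 ok
  [25] y  {0,3,4}  => 0  2->0 ok
  [26] y  {0,3,4}  => 0  0->0 ok
  [27] y  {0,3,4}  => 3  0->3 ok

0,2,3,2,0,2,0,2,3,1,1,1,4,3,4,3,4,0,0,0,2,0,0,3,2,0,0,3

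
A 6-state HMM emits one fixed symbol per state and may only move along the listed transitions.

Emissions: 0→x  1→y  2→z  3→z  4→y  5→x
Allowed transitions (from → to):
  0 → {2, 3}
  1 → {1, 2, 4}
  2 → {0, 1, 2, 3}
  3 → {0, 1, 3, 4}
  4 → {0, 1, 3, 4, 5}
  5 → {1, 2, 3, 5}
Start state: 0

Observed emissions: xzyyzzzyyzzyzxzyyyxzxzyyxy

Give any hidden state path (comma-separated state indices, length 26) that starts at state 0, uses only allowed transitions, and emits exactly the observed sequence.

  [0] x  {0,5}  => 0  start
  [1] z  {2,3}  => 3  0->3 ok
  [2] y  {1,4}  => 4  3->4 ok
  [3] y  {1,4}  => 1  4->1 ok
  [4] z  {2,3}  => 2  1->2 ok
  [5] z  {2,3}  => 2  2->2 ok
  [6] z  {2,3}  => 3  2->3 ok
  [7] y  {1,4}  => 1  3->1 ok
  [8] y  {1,4}  => 4  1->4 ok
  [9] z  {2,3}  => 3  4->3 ok
  [10] z  {2,3}  => 3  3->3 ok
  [11] y  {1,4}  => 1  3->1 ok
  [12] z  {2,3}  => 2  1->2 ok
  [13] x  {0,5}  => 0  2->0 ok
  [14] z  {2,3}  => 3  0->3 ok
  [15] y  {1,4}  => 1  3->1 ok
  [16] y  {1,4}  => 1  1->1 ok
  [17] y  {1,4}  => 4  1->4 ok
  [18] x  {0,5}  => 0  4->0 ok
  [19] z  {2,3}  => 3  0->3 ok
  [20] x  {0,5}  => 0  3->0 ok
  [21] z  {2,3}  => 3  0->3 ok
  [22] y  {1,4}  => 1  3->1 ok
  [23] y  {1,4}  => 4  1->4 ok
  [24] x  {0,5}  => 5  4->5 ok
  [25] y  {1,4}  => 1  5->1 ok

0,3,4,1,2,2,3,1,4,3,3,1,2,0,3,1,1,4,0,3,0,3,1,4,5,1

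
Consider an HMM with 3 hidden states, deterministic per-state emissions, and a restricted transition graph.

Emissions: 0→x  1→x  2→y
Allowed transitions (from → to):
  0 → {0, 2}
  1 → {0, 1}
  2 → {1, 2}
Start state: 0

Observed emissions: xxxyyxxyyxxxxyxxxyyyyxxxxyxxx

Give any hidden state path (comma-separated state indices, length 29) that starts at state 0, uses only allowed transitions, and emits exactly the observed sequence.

  [0] x  {0,1}  => 0  start
  [1] x  {0,1}  => 0  0->0 ok
  [2] x  {0,1}  => 0  0->0 ok
  [3] y  {2}  => 2  0->2 ok
  [4] y  {2}  => 2  2->2 ok
  [5] x  {0,1}  => 1  2->1 ok
  [6] x  {0,1}  => 0  1->0 ok
  [7] y  {2}  => 2  0->2 ok
  [8] y  {2}  => 2  2->2 ok
  [9] x  {0,1}  => 1  2->1 ok
  [10] x  {0,1}  => 1  1->1 ok
  [11] x  {0,1}  => 1  1->1 ok
  [12] x  {0,1}  => 0  1->0 ok
  [13] y  {2}  => 2  0->2 ok
  [14] x  {0,1}  => 1  2->1 ok
  [15] x  {0,1}  => 1  1->1 ok
  [16] x  {0,1}  => 0  1->0 ok
  [17] y  {2}  => 2  0->2 ok
  [18] y  {2}  => 2  2->2 ok
  [19] y  {2}  => 2  2->2 ok
  [20] y  {2}  => 2  2->2 ok
  [21] x  {0,1}  => 1  2->1 ok
  [22] x  {0,1}  => 1  1->1 ok
  [23] x  {0,1}  => 0  1->0 ok
  [24] x  {0,1}  => 0  0->0 ok
  [25] y  {2}  => 2  0->2 ok
  [26] x  {0,1}  => 1  2->1 ok
  [27] x  {0,1}  => 1  1->1 ok
  [28] x  {0,1}  => 0  1->0 ok

0,0,0,2,2,1,0,2,2,1,1,1,0,2,1,1,0,2,2,2,2,1,1,0,0,2,1,1,0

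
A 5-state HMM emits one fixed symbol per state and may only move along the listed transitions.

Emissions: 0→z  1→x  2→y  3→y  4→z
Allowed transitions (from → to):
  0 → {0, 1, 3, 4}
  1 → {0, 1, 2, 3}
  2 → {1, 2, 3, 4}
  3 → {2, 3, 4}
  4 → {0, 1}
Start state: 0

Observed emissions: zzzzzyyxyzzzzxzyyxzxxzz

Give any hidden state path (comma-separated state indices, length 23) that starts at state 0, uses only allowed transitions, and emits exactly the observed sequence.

  t0 'z' -> {0,4}, take 0 (start)
  t1 'z' -> {0,4}, take 4 (0->4 ok)
  t2 'z' -> {0,4}, take 0 (4->0 ok)
  t3 'z' -> {0,4}, take 4 (0->4 ok)
  t4 'z' -> {0,4}, take 0 (4->0 ok)
  t5 'y' -> {2,3}, take 3 (0->3 ok)
  t6 'y' -> {2,3}, take 2 (3->2 ok)
  t7 'x' -> {1}, take 1 (2->1 ok)
  t8 'y' -> {2,3}, take 3 (1->3 ok)
  t9 'z' -> {0,4}, take 4 (3->4 ok)
  t10 'z' -> {0,4}, take 0 (4->0 ok)
  t11 'z' -> {0,4}, take 0 (0->0 ok)
  t12 'z' -> {0,4}, take 4 (0->4 ok)
  t13 'x' -> {1}, take 1 (4->1 ok)
  t14 'z' -> {0,4}, take 0 (1->0 ok)
  t15 'y' -> {2,3}, take 3 (0->3 ok)
  t16 'y' -> {2,3}, take 2 (3->2 ok)
  t17 'x' -> {1}, take 1 (2->1 ok)
  t18 'z' -> {0,4}, take 0 (1->0 ok)
  t19 'x' -> {1}, take 1 (0->1 ok)
  t20 'x' -> {1}, take 1 (1->1 ok)
  t21 'z' -> {0,4}, take 0 (1->0 ok)
  t22 'z' -> {0,4}, take 0 (0->0 ok)

0,4,0,4,0,3,2,1,3,4,0,0,4,1,0,3,2,1,0,1,1,0,0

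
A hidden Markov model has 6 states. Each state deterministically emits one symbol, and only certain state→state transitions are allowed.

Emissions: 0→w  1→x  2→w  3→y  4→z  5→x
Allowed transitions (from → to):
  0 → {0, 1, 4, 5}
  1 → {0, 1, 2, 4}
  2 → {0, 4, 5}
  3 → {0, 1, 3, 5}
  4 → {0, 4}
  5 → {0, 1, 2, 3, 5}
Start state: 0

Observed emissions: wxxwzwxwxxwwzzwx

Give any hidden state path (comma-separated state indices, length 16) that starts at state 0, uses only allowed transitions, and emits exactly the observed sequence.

  0: obs=w cand={0,2} pick 0 [start]
  1: obs=x cand={1,5} pick 1 [0->1 ok]
  2: obs=x cand={1,5} pick 1 [1->1 ok]
  3: obs=w cand={0,2} pick 2 [1->2 ok]
  4: obs=z cand={4} pick 4 [2->4 ok]
  5: obs=w cand={0,2} pick 0 [4->0 ok]
  6: obs=x cand={1,5} pick 5 [0->5 ok]
  7: obs=w cand={0,2} pick 2 [5->2 ok]
  8: obs=x cand={1,5} pick 5 [2->5 ok]
  9: obs=x cand={1,5} pick 5 [5->5 ok]
  10: obs=w cand={0,2} pick 0 [5->0 ok]
  11: obs=w cand={0,2} pick 0 [0->0 ok]
  12: obs=z cand={4} pick 4 [0->4 ok]
  13: obs=z cand={4} pick 4 [4->4 ok]
  14: obs=w cand={0,2} pick 0 [4->0 ok]
  15: obs=x cand={1,5} pick 1 [0->1 ok]

0,1,1,2,4,0,5,2,5,5,0,0,4,4,0,1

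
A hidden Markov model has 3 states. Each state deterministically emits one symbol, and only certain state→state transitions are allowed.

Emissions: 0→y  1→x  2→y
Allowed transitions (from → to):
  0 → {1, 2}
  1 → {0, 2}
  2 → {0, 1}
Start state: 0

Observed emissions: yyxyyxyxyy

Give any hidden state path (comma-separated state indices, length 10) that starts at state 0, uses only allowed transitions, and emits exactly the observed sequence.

0,2,1,0,2,1,2,1,2,0

  [0] y  {0,2}  => 0  start
  [1] y  {0,2}  => 2  0->2 ok
  [2] x  {1}  => 1  2->1 ok
  [3] y  {0,2}  => 0  1->0 ok
  [4] y  {0,2}  => 2  0->2 ok
  [5] x  {1}  => 1  2->1 ok
  [6] y  {0,2}  => 2  1->2 ok
  [7] x  {1}  => 1  2->1 ok
  [8] y  {0,2}  => 2  1->2 ok
  [9] y  {0,2}  => 0  2->0 ok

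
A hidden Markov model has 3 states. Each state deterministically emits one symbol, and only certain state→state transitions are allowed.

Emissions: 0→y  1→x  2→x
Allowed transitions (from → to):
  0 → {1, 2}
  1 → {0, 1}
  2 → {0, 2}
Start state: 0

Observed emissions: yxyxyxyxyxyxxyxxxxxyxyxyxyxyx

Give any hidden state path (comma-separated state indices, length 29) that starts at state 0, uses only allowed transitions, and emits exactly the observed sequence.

0,1,0,2,0,1,0,1,0,2,0,1,1,0,1,1,1,1,1,0,2,0,2,0,2,0,1,0,1

  0: obs=y cand={0} pick 0 [start]
  1: obs=x cand={1,2} pick 1 [0->1 ok]
  2: obs=y cand={0} pick 0 [1->0 ok]
  3: obs=x cand={1,2} pick 2 [0->2 ok]
  4: obs=y cand={0} pick 0 [2->0 ok]
  5: obs=x cand={1,2} pick 1 [0->1 ok]
  6: obs=y cand={0} pick 0 [1->0 ok]
  7: obs=x cand={1,2} pick 1 [0->1 ok]
  8: obs=y cand={0} pick 0 [1->0 ok]
  9: obs=x cand={1,2} pick 2 [0->2 ok]
  10: obs=y cand={0} pick 0 [2->0 ok]
  11: obs=x cand={1,2} pick 1 [0->1 ok]
  12: obs=x cand={1,2} pick 1 [1->1 ok]
  13: obs=y cand={0} pick 0 [1->0 ok]
  14: obs=x cand={1,2} pick 1 [0->1 ok]
  15: obs=x cand={1,2} pick 1 [1->1 ok]
  16: obs=x cand={1,2} pick 1 [1->1 ok]
  17: obs=x cand={1,2} pick 1 [1->1 ok]
  18: obs=x cand={1,2} pick 1 [1->1 ok]
  19: obs=y cand={0} pick 0 [1->0 ok]
  20: obs=x cand={1,2} pick 2 [0->2 ok]
  21: obs=y cand={0} pick 0 [2->0 ok]
  22: obs=x cand={1,2} pick 2 [0->2 ok]
  23: obs=y cand={0} pick 0 [2->0 ok]
  24: obs=x cand={1,2} pick 2 [0->2 ok]
  25: obs=y cand={0} pick 0 [2->0 ok]
  26: obs=x cand={1,2} pick 1 [0->1 ok]
  27: obs=y cand={0} pick 0 [1->0 ok]
  28: obs=x cand={1,2} pick 1 [0->1 ok]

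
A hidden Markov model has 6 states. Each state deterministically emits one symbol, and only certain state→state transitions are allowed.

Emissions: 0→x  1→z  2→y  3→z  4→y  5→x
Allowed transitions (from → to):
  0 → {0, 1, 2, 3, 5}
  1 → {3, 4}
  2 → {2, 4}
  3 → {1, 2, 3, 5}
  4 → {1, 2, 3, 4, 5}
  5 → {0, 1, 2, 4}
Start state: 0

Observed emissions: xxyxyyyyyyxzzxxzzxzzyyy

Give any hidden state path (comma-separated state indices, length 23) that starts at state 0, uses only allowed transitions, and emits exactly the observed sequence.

0,5,4,5,2,2,4,4,2,4,5,1,3,5,0,3,3,5,1,3,2,2,4

  pos 0: x in {0,5}, choose 0; start
  pos 1: x in {0,5}, choose 5; 0->5 ok
  pos 2: y in {2,4}, choose 4; 5->4 ok
  pos 3: x in {0,5}, choose 5; 4->5 ok
  pos 4: y in {2,4}, choose 2; 5->2 ok
  pos 5: y in {2,4}, choose 2; 2->2 ok
  pos 6: y in {2,4}, choose 4; 2->4 ok
  pos 7: y in {2,4}, choose 4; 4->4 ok
  pos 8: y in {2,4}, choose 2; 4->2 ok
  pos 9: y in {2,4}, choose 4; 2->4 ok
  pos 10: x in {0,5}, choose 5; 4->5 ok
  pos 11: z in {1,3}, choose 1; 5->1 ok
  pos 12: z in {1,3}, choose 3; 1->3 ok
  pos 13: x in {0,5}, choose 5; 3->5 ok
  pos 14: x in {0,5}, choose 0; 5->0 ok
  pos 15: z in {1,3}, choose 3; 0->3 ok
  pos 16: z in {1,3}, choose 3; 3->3 ok
  pos 17: x in {0,5}, choose 5; 3->5 ok
  pos 18: z in {1,3}, choose 1; 5->1 ok
  pos 19: z in {1,3}, choose 3; 1->3 ok
  pos 20: y in {2,4}, choose 2; 3->2 ok
  pos 21: y in {2,4}, choose 2; 2->2 ok
  pos 22: y in {2,4}, choose 4; 2->4 ok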